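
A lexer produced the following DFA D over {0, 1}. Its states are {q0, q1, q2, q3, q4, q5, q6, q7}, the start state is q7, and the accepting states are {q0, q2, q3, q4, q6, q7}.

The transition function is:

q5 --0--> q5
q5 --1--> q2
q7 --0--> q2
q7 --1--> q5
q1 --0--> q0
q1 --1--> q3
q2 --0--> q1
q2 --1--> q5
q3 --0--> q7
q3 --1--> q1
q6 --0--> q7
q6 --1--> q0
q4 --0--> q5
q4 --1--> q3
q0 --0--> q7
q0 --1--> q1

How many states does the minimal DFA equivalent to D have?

5

First remove the unreachable states {q4,q6}; 6 states remain.
Start with accepting vs non-accepting: {q0,q2,q3,q7} | {q1,q5}.
Split {q0,q2,q3,q7} by δ(·,0) → {q0,q3,q7} and {q2}.
Split {q0,q3,q7} by δ(·,0) → {q0,q3} and {q7}.
On input 0, block {q1,q5} splits into {q1} and {q5}.
No further refinement is possible. Final partition (5 blocks): {q0,q3} | {q1} | {q2} | {q7} | {q5}.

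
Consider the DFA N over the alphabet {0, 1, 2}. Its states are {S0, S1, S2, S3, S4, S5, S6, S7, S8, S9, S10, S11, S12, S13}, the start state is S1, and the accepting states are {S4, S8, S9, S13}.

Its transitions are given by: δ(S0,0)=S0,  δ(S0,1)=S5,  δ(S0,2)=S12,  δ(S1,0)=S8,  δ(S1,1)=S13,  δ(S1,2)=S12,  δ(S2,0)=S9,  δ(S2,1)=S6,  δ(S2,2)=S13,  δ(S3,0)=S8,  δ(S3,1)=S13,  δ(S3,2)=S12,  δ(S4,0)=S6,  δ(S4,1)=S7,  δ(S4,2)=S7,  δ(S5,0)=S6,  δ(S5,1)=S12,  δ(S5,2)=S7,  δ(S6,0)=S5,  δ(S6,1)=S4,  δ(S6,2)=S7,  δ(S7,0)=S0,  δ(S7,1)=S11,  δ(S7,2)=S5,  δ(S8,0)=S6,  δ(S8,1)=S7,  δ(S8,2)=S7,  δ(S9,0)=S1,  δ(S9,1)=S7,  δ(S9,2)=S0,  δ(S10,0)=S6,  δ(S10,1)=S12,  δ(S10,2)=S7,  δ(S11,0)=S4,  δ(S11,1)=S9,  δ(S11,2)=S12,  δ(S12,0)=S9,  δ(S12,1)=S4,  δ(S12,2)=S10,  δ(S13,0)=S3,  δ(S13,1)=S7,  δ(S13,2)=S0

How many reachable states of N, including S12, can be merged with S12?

Reachable states from the start: {S0,S1,S3,S4,S5,S6,S7,S8,S9,S10,S11,S12,S13}. Unreachable: {S2} — drop them.
Start with accepting vs non-accepting: {S4,S8,S9,S13} | {S0,S1,S3,S5,S6,S7,S10,S11,S12}.
On input 0, block {S0,S1,S3,S5,S6,S7,S10,S11,S12} splits into {S0,S5,S6,S7,S10} and {S1,S3,S11,S12}.
Split {S4,S8,S9,S13} by δ(·,0) → {S4,S8} and {S9,S13}.
Split {S0,S5,S6,S7,S10} by δ(·,1) → {S5,S7,S10} and {S0} and {S6}.
On input 0, block {S5,S7,S10} splits into {S5,S10} and {S7}.
Refine {S1,S3,S11,S12} on symbol 0: members go to different blocks, giving {S1,S3,S11} and {S12}.
Stable partition: {S4,S8} | {S5,S10} | {S1,S3,S11} | {S9,S13} | {S0} | {S6} | {S7} | {S12} — 8 equivalence classes.
State S12 belongs to the block {S12}, which has 1 states.

1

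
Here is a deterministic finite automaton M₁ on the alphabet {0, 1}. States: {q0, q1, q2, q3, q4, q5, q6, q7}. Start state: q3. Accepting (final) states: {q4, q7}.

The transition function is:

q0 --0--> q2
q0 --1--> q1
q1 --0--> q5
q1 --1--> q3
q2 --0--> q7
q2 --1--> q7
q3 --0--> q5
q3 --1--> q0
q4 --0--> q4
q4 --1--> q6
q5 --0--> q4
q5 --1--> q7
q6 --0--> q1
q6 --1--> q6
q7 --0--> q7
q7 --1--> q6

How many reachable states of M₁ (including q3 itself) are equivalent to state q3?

P0 = {q4,q7} | {q0,q1,q2,q3,q5,q6}.
Split {q0,q1,q2,q3,q5,q6} by δ(·,0) → {q0,q1,q3,q6} and {q2,q5}.
Split {q0,q1,q3,q6} by δ(·,0) → {q0,q1,q3} and {q6}.
Stable partition: {q4,q7} | {q0,q1,q3} | {q2,q5} | {q6} — 4 equivalence classes.
The equivalence class containing q3 is {q0,q1,q3}, of size 3.

3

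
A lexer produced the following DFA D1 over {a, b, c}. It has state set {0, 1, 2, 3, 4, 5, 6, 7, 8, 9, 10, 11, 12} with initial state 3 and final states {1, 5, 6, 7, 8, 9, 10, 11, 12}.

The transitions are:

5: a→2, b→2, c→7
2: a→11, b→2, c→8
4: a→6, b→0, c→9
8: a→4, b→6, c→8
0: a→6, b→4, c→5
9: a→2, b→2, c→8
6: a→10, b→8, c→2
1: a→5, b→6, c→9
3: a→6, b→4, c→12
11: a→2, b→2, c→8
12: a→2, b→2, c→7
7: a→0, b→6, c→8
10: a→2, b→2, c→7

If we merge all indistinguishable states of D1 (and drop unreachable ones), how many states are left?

Reachable states from the start: {0,2,3,4,5,6,7,8,9,10,11,12}. Unreachable: {1} — drop them.
P0 = {5,6,7,8,9,10,11,12} | {0,2,3,4}.
On input a, block {5,6,7,8,9,10,11,12} splits into {5,7,8,9,10,11,12} and {6}.
On input b, block {5,7,8,9,10,11,12} splits into {5,9,10,11,12} and {7,8}.
Split {0,2,3,4} by δ(·,a) → {0,3,4} and {2}.
The partition is now stable with 5 blocks: {5,9,10,11,12} | {0,3,4} | {6} | {7,8} | {2}.

5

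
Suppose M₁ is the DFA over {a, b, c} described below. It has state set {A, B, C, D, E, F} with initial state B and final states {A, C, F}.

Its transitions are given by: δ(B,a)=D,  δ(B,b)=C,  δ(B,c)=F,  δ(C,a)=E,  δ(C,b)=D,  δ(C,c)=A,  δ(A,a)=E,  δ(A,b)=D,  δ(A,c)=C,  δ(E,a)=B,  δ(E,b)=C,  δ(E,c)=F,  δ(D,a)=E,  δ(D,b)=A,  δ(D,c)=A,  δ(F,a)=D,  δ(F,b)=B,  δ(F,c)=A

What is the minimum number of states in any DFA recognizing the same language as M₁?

2

Every state is reachable, so we keep all 6.
P0 = {A,C,F} | {B,D,E}.
Stable partition: {A,C,F} | {B,D,E} — 2 equivalence classes.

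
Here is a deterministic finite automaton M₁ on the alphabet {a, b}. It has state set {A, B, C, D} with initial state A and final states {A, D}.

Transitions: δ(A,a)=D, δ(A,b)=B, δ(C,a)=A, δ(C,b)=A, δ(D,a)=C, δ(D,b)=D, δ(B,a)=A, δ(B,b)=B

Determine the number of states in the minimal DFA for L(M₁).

4

P0 = {A,D} | {B,C}.
Split {A,D} by δ(·,a) → {A} and {D}.
On input b, block {B,C} splits into {B} and {C}.
No further refinement is possible. Final partition (4 blocks): {A} | {B} | {D} | {C}.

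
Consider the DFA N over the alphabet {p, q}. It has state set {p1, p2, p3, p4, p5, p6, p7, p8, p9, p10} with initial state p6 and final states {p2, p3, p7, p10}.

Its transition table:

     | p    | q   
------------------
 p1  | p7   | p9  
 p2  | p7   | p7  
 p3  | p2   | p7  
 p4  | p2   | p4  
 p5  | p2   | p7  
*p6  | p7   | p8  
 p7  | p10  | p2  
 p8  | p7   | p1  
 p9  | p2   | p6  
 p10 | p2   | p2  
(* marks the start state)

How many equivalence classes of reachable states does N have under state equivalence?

2

States {p3,p4,p5} cannot be reached from the start state, so discard them.
P0 = {p2,p7,p10} | {p1,p6,p8,p9}.
No further refinement is possible. Final partition (2 blocks): {p2,p7,p10} | {p1,p6,p8,p9}.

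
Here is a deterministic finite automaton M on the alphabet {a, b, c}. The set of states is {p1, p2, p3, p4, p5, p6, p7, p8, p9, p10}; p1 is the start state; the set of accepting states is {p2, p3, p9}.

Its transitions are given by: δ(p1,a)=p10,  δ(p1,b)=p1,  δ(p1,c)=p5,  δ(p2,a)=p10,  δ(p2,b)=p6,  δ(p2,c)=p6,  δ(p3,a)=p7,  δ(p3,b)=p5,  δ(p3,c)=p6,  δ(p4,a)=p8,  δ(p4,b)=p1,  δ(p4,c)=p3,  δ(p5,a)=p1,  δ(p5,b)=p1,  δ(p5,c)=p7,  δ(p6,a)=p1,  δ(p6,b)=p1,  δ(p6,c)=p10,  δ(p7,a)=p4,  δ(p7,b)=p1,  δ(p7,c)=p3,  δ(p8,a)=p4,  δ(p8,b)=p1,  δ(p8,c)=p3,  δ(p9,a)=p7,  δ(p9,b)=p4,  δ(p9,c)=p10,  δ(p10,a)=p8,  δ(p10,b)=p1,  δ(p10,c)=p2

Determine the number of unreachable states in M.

Starting at p1 and following transitions, the reachable set is {p1, p2, p3, p4, p5, p6, p7, p8, p10}. That leaves p9 unreachable — 1 in total.

1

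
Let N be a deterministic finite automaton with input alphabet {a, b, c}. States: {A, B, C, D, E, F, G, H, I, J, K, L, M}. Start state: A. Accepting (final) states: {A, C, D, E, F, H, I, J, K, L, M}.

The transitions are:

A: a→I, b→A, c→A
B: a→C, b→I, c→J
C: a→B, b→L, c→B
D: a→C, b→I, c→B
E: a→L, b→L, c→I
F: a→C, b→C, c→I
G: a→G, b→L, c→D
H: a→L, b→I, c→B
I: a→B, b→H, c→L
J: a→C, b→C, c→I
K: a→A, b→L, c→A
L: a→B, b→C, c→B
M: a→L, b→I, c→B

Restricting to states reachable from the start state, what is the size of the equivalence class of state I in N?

States {D,E,F,G,K,M} cannot be reached from the start state, so discard them.
Start with accepting vs non-accepting: {A,C,H,I,J,L} | {B}.
Split {A,C,H,I,J,L} by δ(·,a) → {A,H,J} and {C,I,L}.
Split {A,H,J} by δ(·,b) → {H,J} and {A}.
Refine {H,J} on symbol c: members go to different blocks, giving {H} and {J}.
Refine {C,I,L} on symbol b: members go to different blocks, giving {C,L} and {I}.
Stable partition: {H} | {B} | {C,L} | {A} | {J} | {I} — 6 equivalence classes.
The equivalence class containing I is {I}, of size 1.

1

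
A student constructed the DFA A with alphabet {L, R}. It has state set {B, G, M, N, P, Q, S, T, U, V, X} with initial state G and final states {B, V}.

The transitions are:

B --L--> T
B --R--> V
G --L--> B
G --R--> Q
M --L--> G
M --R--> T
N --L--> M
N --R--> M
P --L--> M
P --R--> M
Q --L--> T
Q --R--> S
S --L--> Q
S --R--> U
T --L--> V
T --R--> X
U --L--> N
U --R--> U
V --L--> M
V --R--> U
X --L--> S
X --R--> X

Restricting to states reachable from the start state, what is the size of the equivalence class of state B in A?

First remove the unreachable states {P}; 10 states remain.
Start with accepting vs non-accepting: {B,V} | {G,M,N,Q,S,T,U,X}.
On input R, block {B,V} splits into {V} and {B}.
Split {G,M,N,Q,S,T,U,X} by δ(·,L) → {M,N,Q,S,U,X} and {T} and {G}.
On input L, block {M,N,Q,S,U,X} splits into {N,S,U,X} and {M} and {Q}.
Split {N,S,U,X} by δ(·,L) → {U,X} and {N} and {S}.
Split {U,X} by δ(·,L) → {U} and {X}.
No further refinement is possible. Final partition (10 blocks): {V} | {U} | {B} | {T} | {G} | {M} | {Q} | {N} | {S} | {X}.
The equivalence class containing B is {B}, of size 1.

1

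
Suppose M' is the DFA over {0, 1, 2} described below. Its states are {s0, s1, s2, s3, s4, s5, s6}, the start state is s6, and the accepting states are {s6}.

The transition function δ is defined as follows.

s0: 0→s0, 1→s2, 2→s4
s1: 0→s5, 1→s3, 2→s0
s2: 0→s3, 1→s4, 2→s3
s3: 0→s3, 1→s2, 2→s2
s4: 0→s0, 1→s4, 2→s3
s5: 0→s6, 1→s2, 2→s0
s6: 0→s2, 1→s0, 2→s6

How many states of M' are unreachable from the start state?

BFS from s6 reaches {s0, s2, s3, s4, s6}; the 2 state(s) s1, s5 are never visited.

2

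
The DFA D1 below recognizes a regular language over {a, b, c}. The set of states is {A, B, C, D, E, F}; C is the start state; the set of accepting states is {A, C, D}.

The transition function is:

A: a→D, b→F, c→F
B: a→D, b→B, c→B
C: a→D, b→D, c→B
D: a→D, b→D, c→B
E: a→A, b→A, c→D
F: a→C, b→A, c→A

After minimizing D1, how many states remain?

States {A,E,F} cannot be reached from the start state, so discard them.
P0 = {C,D} | {B}.
Stable partition: {C,D} | {B} — 2 equivalence classes.

2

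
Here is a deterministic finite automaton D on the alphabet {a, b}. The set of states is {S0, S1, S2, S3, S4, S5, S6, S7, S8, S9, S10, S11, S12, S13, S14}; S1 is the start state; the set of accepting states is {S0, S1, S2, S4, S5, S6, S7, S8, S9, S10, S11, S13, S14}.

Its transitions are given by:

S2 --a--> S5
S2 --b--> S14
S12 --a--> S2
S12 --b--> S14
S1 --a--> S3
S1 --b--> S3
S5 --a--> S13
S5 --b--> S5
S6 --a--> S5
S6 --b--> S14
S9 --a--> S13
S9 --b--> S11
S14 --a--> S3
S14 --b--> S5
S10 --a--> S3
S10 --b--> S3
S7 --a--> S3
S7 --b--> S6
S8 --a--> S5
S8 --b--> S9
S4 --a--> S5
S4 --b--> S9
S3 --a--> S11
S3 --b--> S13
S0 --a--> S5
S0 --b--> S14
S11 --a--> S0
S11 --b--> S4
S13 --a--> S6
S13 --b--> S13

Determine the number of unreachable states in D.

No path from S1 leads to S2, S7, S8, S10, S12; the other 10 states are all reachable.

5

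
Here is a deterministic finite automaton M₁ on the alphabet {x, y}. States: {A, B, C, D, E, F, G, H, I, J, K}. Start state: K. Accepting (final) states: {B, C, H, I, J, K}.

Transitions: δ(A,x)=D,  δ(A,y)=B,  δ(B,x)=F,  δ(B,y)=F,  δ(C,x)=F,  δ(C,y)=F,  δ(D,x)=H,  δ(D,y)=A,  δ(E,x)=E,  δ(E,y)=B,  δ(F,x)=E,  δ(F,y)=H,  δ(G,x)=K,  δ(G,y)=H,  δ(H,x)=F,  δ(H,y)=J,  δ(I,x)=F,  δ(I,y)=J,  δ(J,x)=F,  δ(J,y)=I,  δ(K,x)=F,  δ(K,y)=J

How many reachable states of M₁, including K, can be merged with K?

4

States {A,C,D,G} cannot be reached from the start state, so discard them.
Initial partition by acceptance: {B,H,I,J,K} | {E,F}.
Refine {B,H,I,J,K} on symbol y: members go to different blocks, giving {H,I,J,K} and {B}.
On input y, block {E,F} splits into {E} and {F}.
The partition is now stable with 4 blocks: {H,I,J,K} | {E} | {B} | {F}.
State K belongs to the block {H,I,J,K}, which has 4 states.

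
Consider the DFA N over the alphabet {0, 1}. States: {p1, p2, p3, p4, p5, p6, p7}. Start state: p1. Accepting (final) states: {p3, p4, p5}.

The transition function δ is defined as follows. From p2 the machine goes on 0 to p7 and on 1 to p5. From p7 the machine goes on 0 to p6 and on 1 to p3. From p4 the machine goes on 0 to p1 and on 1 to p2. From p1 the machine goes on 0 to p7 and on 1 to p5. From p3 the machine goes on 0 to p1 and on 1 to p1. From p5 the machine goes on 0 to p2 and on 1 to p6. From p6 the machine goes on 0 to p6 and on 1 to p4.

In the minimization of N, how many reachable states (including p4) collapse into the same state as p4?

3

Initial partition by acceptance: {p3,p4,p5} | {p1,p2,p6,p7}.
No further refinement is possible. Final partition (2 blocks): {p3,p4,p5} | {p1,p2,p6,p7}.
State p4 belongs to the block {p3,p4,p5}, which has 3 states.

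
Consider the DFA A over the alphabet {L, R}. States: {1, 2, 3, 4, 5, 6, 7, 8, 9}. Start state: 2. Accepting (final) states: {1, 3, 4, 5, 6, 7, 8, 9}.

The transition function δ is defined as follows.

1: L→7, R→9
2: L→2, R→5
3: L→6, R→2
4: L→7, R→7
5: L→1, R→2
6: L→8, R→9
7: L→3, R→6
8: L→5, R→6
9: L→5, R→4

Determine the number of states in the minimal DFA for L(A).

All states are reachable from the start state.
P0 = {1,3,4,5,6,7,8,9} | {2}.
Split {1,3,4,5,6,7,8,9} by δ(·,R) → {1,4,6,7,8,9} and {3,5}.
Split {1,4,6,7,8,9} by δ(·,L) → {1,4,6} and {7,8,9}.
No further refinement is possible. Final partition (4 blocks): {1,4,6} | {2} | {3,5} | {7,8,9}.

4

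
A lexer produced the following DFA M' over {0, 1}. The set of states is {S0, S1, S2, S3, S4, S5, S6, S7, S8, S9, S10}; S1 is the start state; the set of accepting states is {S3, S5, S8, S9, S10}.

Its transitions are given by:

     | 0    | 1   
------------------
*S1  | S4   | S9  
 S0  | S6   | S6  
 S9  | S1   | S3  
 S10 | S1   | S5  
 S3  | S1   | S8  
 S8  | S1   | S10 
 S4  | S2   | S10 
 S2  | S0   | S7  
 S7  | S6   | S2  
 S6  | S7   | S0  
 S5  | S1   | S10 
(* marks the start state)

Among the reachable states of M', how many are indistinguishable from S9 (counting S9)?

5

Initial partition by acceptance: {S3,S5,S8,S9,S10} | {S0,S1,S2,S4,S6,S7}.
Split {S0,S1,S2,S4,S6,S7} by δ(·,1) → {S0,S2,S6,S7} and {S1,S4}.
Refine {S1,S4} on symbol 0: members go to different blocks, giving {S1} and {S4}.
The partition is now stable with 4 blocks: {S3,S5,S8,S9,S10} | {S0,S2,S6,S7} | {S1} | {S4}.
The equivalence class containing S9 is {S3,S5,S8,S9,S10}, of size 5.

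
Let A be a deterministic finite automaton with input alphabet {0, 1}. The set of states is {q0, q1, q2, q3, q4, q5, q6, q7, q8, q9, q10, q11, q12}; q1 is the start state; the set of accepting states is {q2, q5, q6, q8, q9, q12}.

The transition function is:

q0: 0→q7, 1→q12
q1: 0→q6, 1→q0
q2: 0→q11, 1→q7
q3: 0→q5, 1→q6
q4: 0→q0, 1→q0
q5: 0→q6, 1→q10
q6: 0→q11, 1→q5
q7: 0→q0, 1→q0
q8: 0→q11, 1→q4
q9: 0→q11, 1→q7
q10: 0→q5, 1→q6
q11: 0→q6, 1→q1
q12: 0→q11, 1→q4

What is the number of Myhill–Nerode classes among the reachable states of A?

8

Reachable states from the start: {q0,q1,q4,q5,q6,q7,q10,q11,q12}. Unreachable: {q2,q3,q8,q9} — drop them.
Start with accepting vs non-accepting: {q5,q6,q12} | {q0,q1,q4,q7,q10,q11}.
Split {q5,q6,q12} by δ(·,0) → {q6,q12} and {q5}.
Refine {q6,q12} on symbol 1: members go to different blocks, giving {q6} and {q12}.
Refine {q0,q1,q4,q7,q10,q11} on symbol 0: members go to different blocks, giving {q0,q4,q7} and {q1,q11} and {q10}.
On input 1, block {q0,q4,q7} splits into {q4,q7} and {q0}.
Refine {q1,q11} on symbol 1: members go to different blocks, giving {q1} and {q11}.
No further refinement is possible. Final partition (8 blocks): {q6} | {q4,q7} | {q5} | {q12} | {q1} | {q10} | {q0} | {q11}.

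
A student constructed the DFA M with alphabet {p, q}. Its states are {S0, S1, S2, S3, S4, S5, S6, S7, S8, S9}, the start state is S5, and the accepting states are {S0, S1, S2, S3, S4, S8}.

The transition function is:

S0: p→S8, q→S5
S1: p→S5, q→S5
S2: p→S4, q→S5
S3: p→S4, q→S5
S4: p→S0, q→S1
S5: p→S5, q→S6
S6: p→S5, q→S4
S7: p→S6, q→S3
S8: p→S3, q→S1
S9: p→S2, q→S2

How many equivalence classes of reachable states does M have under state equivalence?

5

States {S2,S7,S9} cannot be reached from the start state, so discard them.
P0 = {S0,S1,S3,S4,S8} | {S5,S6}.
Split {S0,S1,S3,S4,S8} by δ(·,p) → {S0,S3,S4,S8} and {S1}.
Refine {S0,S3,S4,S8} on symbol q: members go to different blocks, giving {S0,S3} and {S4,S8}.
On input q, block {S5,S6} splits into {S5} and {S6}.
No further refinement is possible. Final partition (5 blocks): {S0,S3} | {S5} | {S1} | {S4,S8} | {S6}.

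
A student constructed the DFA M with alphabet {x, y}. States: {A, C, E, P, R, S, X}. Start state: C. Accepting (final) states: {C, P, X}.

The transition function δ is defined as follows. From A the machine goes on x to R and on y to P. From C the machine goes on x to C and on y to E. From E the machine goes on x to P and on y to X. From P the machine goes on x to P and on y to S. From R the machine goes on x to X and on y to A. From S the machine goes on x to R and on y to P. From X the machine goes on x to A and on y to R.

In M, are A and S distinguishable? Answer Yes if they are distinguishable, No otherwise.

No

All states are reachable from the start state.
Start with accepting vs non-accepting: {C,P,X} | {A,E,R,S}.
On input x, block {C,P,X} splits into {C,P} and {X}.
On input x, block {A,E,R,S} splits into {A,S} and {E} and {R}.
Refine {C,P} on symbol y: members go to different blocks, giving {C} and {P}.
The partition is now stable with 6 blocks: {C} | {A,S} | {X} | {E} | {R} | {P}.
A and S lie in the same block of the stable partition, so they are equivalent — no string distinguishes them.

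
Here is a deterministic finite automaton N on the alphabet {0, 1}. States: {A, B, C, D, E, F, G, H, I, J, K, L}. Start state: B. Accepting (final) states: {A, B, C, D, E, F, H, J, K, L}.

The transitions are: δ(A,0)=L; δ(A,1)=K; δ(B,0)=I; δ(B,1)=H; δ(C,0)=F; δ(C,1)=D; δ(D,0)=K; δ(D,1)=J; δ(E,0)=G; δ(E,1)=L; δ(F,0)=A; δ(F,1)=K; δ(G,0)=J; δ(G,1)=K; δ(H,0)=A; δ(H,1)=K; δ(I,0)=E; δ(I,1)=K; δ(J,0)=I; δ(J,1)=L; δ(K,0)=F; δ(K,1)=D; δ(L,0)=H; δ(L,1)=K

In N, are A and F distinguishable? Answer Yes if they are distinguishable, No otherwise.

Reachable states from the start: {A,B,D,E,F,G,H,I,J,K,L}. Unreachable: {C} — drop them.
Start with accepting vs non-accepting: {A,B,D,E,F,H,J,K,L} | {G,I}.
On input 0, block {A,B,D,E,F,H,J,K,L} splits into {A,D,F,H,K,L} and {B,E,J}.
Split {A,D,F,H,K,L} by δ(·,1) → {A,F,H,K,L} and {D}.
Refine {A,F,H,K,L} on symbol 1: members go to different blocks, giving {A,F,H,L} and {K}.
No further refinement is possible. Final partition (5 blocks): {A,F,H,L} | {G,I} | {B,E,J} | {D} | {K}.
A and F lie in the same block of the stable partition, so they are equivalent — no string distinguishes them.

No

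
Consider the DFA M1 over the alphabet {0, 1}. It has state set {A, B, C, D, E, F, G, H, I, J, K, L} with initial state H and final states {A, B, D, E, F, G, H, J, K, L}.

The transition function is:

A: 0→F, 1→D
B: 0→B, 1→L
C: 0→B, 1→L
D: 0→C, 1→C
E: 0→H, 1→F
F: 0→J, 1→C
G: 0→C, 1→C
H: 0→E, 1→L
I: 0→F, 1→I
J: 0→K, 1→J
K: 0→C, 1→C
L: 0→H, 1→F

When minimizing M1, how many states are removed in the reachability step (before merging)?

4

Starting at H and following transitions, the reachable set is {B, C, E, F, H, J, K, L}. That leaves A, D, G, I unreachable — 4 in total.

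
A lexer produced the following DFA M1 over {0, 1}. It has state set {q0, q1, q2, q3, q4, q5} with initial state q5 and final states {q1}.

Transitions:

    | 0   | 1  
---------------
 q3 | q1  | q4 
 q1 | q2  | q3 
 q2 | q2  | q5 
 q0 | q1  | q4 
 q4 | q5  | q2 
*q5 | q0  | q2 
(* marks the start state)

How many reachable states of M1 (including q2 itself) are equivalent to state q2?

1

All states are reachable from the start state.
Start with accepting vs non-accepting: {q1} | {q0,q2,q3,q4,q5}.
On input 0, block {q0,q2,q3,q4,q5} splits into {q2,q4,q5} and {q0,q3}.
On input 0, block {q2,q4,q5} splits into {q2,q4} and {q5}.
Refine {q2,q4} on symbol 0: members go to different blocks, giving {q2} and {q4}.
No further refinement is possible. Final partition (5 blocks): {q1} | {q2} | {q0,q3} | {q5} | {q4}.
The equivalence class containing q2 is {q2}, of size 1.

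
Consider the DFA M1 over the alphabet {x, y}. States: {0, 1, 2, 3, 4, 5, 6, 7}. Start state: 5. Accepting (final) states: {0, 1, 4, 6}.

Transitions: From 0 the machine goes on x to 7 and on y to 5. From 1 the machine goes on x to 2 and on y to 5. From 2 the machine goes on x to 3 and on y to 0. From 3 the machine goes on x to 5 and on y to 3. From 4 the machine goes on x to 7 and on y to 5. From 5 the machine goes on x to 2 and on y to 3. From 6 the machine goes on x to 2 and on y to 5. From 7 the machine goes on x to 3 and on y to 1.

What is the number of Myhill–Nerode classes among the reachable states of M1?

Reachable states from the start: {0,1,2,3,5,7}. Unreachable: {4,6} — drop them.
P0 = {0,1} | {2,3,5,7}.
On input y, block {2,3,5,7} splits into {2,7} and {3,5}.
On input x, block {3,5} splits into {3} and {5}.
No further refinement is possible. Final partition (4 blocks): {0,1} | {2,7} | {3} | {5}.

4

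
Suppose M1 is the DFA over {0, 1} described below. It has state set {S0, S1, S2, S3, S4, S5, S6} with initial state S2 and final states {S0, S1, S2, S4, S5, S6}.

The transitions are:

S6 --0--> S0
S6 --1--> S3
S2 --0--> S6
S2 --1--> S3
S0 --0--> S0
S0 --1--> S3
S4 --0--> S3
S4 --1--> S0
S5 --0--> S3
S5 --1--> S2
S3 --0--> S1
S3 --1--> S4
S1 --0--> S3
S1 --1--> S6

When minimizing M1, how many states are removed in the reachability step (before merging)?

Starting at S2 and following transitions, the reachable set is {S0, S1, S2, S3, S4, S6}. That leaves S5 unreachable — 1 in total.

1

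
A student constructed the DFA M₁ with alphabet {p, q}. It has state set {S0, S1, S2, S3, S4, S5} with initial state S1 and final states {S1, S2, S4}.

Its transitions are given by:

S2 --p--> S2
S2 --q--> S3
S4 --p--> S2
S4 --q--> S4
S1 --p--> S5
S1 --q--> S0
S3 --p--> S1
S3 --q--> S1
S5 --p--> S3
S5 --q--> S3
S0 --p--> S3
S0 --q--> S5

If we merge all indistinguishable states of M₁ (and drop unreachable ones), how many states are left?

Reachable states from the start: {S0,S1,S3,S5}. Unreachable: {S2,S4} — drop them.
P0 = {S1} | {S0,S3,S5}.
Refine {S0,S3,S5} on symbol p: members go to different blocks, giving {S0,S5} and {S3}.
On input q, block {S0,S5} splits into {S0} and {S5}.
The partition is now stable with 4 blocks: {S1} | {S0} | {S3} | {S5}.

4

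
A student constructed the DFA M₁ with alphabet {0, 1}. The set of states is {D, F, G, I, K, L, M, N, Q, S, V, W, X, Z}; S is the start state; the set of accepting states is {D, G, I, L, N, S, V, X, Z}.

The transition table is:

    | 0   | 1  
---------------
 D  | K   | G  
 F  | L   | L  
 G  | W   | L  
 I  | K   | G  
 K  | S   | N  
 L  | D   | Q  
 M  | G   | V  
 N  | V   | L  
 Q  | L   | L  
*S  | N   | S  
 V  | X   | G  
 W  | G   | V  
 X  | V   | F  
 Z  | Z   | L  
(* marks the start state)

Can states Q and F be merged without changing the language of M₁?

Yes

States {I,M,Z} cannot be reached from the start state, so discard them.
P0 = {D,G,L,N,S,V,X} | {F,K,Q,W}.
Refine {D,G,L,N,S,V,X} on symbol 0: members go to different blocks, giving {L,N,S,V,X} and {D,G}.
Refine {L,N,S,V,X} on symbol 0: members go to different blocks, giving {N,S,V,X} and {L}.
Split {N,S,V,X} by δ(·,1) → {V} and {S} and {N} and {X}.
On input 0, block {F,K,Q,W} splits into {F,Q} and {K} and {W}.
On input 0, block {D,G} splits into {G} and {D}.
The partition is now stable with 10 blocks: {V} | {F,Q} | {G} | {L} | {S} | {N} | {X} | {K} | {W} | {D}.
Q and F lie in the same block of the stable partition, so they are equivalent — no string distinguishes them.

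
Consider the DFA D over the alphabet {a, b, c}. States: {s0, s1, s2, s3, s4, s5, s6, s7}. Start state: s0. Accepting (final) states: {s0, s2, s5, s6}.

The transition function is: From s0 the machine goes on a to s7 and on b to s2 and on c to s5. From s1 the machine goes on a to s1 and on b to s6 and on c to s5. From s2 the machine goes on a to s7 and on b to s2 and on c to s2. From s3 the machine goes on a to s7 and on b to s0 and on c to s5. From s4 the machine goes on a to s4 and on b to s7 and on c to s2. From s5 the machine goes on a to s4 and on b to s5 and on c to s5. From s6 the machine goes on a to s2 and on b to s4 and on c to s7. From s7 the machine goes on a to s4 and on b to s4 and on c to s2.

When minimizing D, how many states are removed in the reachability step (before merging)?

BFS from s0 reaches {s0, s2, s4, s5, s7}; the 3 state(s) s1, s3, s6 are never visited.

3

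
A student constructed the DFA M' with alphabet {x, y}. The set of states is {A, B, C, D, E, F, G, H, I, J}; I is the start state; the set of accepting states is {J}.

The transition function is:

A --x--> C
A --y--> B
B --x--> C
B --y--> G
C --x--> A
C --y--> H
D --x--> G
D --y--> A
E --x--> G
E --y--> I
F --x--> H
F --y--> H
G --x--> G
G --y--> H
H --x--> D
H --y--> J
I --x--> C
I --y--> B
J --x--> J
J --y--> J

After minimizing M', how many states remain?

Reachable states from the start: {A,B,C,D,G,H,I,J}. Unreachable: {E,F} — drop them.
Initial partition by acceptance: {J} | {A,B,C,D,G,H,I}.
Split {A,B,C,D,G,H,I} by δ(·,y) → {A,B,C,D,G,I} and {H}.
Split {A,B,C,D,G,I} by δ(·,y) → {A,B,D,I} and {C,G}.
Split {A,B,D,I} by δ(·,y) → {A,D,I} and {B}.
Refine {A,D,I} on symbol y: members go to different blocks, giving {A,I} and {D}.
Split {C,G} by δ(·,x) → {C} and {G}.
Stable partition: {J} | {A,I} | {H} | {C} | {B} | {D} | {G} — 7 equivalence classes.

7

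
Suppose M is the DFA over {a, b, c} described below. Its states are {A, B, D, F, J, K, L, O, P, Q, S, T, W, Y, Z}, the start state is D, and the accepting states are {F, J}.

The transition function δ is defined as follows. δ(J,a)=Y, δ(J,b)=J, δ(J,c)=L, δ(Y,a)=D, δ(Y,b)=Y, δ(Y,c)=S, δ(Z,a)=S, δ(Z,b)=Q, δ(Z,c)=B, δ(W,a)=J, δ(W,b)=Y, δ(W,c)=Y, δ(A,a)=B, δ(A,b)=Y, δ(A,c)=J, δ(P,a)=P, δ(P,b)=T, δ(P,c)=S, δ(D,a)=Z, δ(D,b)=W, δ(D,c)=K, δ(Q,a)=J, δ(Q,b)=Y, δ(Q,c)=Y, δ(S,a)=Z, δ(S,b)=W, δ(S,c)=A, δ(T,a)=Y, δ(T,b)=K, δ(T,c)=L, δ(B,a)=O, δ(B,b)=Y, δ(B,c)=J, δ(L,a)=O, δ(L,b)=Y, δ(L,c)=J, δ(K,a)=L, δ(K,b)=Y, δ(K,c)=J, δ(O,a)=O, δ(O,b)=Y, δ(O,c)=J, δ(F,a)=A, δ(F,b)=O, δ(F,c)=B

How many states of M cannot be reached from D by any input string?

3

No path from D leads to F, P, T; the other 12 states are all reachable.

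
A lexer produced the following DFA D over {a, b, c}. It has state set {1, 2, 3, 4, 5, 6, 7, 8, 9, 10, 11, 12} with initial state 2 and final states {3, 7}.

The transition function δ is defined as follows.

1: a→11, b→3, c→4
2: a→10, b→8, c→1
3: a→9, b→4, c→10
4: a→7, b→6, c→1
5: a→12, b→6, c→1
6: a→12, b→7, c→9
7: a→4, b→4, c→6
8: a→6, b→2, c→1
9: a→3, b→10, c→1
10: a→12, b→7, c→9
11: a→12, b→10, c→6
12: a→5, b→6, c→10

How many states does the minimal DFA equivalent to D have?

All states are reachable from the start state.
P0 = {3,7} | {1,2,4,5,6,8,9,10,11,12}.
On input a, block {1,2,4,5,6,8,9,10,11,12} splits into {1,2,5,6,8,10,11,12} and {4,9}.
Split {1,2,5,6,8,10,11,12} by δ(·,b) → {2,5,8,11,12} and {1,6,10}.
On input a, block {2,5,8,11,12} splits into {5,11,12} and {2,8}.
The partition is now stable with 5 blocks: {3,7} | {5,11,12} | {4,9} | {1,6,10} | {2,8}.

5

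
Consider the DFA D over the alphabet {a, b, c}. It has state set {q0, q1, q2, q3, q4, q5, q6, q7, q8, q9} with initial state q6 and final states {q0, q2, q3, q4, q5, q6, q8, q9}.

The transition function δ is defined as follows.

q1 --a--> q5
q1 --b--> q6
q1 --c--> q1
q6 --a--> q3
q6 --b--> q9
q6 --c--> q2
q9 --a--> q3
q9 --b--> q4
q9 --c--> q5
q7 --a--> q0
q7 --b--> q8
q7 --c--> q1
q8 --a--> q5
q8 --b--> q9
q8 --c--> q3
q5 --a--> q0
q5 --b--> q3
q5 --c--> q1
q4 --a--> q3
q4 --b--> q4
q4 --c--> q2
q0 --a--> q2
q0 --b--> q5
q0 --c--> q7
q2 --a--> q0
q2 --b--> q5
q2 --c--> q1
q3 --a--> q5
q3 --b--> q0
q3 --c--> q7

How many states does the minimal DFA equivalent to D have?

Every state is reachable, so we keep all 10.
Initial partition by acceptance: {q0,q2,q3,q4,q5,q6,q8,q9} | {q1,q7}.
Split {q0,q2,q3,q4,q5,q6,q8,q9} by δ(·,c) → {q0,q2,q3,q5} and {q4,q6,q8,q9}.
Stable partition: {q0,q2,q3,q5} | {q1,q7} | {q4,q6,q8,q9} — 3 equivalence classes.

3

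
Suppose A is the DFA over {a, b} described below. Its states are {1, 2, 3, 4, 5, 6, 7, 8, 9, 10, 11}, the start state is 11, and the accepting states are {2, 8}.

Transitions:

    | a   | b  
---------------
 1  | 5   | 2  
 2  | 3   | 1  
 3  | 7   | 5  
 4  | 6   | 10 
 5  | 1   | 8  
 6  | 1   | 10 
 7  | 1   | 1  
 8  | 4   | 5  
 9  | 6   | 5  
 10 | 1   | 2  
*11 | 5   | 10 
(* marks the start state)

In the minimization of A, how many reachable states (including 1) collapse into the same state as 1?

3

First remove the unreachable states {9}; 10 states remain.
P0 = {2,8} | {1,3,4,5,6,7,10,11}.
On input b, block {1,3,4,5,6,7,10,11} splits into {3,4,6,7,11} and {1,5,10}.
Refine {3,4,6,7,11} on symbol a: members go to different blocks, giving {6,7,11} and {3,4}.
The partition is now stable with 4 blocks: {2,8} | {6,7,11} | {1,5,10} | {3,4}.
The equivalence class containing 1 is {1,5,10}, of size 3.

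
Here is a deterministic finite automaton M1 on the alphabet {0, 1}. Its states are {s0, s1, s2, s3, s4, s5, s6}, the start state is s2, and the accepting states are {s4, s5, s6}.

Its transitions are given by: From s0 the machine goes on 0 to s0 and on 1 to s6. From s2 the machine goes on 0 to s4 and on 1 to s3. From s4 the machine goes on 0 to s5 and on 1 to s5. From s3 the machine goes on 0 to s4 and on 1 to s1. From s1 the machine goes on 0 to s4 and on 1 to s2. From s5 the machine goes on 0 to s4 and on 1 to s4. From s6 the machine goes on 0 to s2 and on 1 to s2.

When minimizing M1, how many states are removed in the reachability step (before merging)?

2

No path from s2 leads to s0, s6; the other 5 states are all reachable.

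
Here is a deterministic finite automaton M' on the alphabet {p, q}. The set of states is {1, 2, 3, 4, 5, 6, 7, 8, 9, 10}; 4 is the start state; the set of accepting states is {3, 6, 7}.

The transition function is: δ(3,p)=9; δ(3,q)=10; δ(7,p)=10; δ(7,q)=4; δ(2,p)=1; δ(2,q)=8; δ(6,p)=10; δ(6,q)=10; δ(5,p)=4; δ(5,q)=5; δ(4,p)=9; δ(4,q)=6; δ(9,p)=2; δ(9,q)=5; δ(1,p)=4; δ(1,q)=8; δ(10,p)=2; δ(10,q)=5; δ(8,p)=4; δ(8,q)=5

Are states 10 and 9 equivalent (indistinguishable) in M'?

Reachable states from the start: {1,2,4,5,6,8,9,10}. Unreachable: {3,7} — drop them.
Initial partition by acceptance: {6} | {1,2,4,5,8,9,10}.
On input q, block {1,2,4,5,8,9,10} splits into {1,2,5,8,9,10} and {4}.
Refine {1,2,5,8,9,10} on symbol p: members go to different blocks, giving {1,5,8} and {2,9,10}.
Refine {2,9,10} on symbol p: members go to different blocks, giving {9,10} and {2}.
The partition is now stable with 5 blocks: {6} | {1,5,8} | {4} | {9,10} | {2}.
10 and 9 lie in the same block of the stable partition, so they are equivalent — no string distinguishes them.

Yes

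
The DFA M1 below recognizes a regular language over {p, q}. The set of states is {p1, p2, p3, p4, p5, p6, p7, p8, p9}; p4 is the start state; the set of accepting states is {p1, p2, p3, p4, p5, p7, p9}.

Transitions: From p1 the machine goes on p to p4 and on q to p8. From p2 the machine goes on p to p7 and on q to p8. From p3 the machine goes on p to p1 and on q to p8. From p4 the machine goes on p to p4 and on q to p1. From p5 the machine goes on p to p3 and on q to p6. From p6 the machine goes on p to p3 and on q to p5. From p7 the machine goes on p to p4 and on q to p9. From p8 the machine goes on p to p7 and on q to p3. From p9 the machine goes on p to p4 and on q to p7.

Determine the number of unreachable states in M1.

No path from p4 leads to p2, p5, p6; the other 6 states are all reachable.

3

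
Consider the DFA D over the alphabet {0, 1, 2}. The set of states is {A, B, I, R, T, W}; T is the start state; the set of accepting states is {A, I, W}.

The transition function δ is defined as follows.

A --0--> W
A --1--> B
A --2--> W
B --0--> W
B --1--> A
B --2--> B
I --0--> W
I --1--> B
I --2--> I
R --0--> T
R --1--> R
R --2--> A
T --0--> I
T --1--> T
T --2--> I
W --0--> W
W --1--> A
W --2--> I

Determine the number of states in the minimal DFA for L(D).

Reachable states from the start: {A,B,I,T,W}. Unreachable: {R} — drop them.
P0 = {A,I,W} | {B,T}.
Refine {A,I,W} on symbol 1: members go to different blocks, giving {A,I} and {W}.
On input 2, block {A,I} splits into {I} and {A}.
Refine {B,T} on symbol 0: members go to different blocks, giving {B} and {T}.
Stable partition: {I} | {B} | {W} | {A} | {T} — 5 equivalence classes.

5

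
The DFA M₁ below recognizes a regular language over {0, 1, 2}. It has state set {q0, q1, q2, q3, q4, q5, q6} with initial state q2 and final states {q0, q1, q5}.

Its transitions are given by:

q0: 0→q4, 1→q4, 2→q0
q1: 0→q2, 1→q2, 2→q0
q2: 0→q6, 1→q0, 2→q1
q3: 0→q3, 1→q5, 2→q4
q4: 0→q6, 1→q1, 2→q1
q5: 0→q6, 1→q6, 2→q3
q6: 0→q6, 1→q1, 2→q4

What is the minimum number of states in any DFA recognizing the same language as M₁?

States {q3,q5} cannot be reached from the start state, so discard them.
P0 = {q0,q1} | {q2,q4,q6}.
Split {q2,q4,q6} by δ(·,2) → {q2,q4} and {q6}.
The partition is now stable with 3 blocks: {q0,q1} | {q2,q4} | {q6}.

3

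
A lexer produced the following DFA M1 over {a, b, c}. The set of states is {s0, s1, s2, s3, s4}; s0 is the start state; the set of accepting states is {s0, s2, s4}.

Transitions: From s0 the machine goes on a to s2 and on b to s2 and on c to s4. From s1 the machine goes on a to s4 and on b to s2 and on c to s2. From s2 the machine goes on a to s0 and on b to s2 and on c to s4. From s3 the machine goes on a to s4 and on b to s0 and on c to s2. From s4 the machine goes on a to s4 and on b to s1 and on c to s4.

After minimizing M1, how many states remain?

First remove the unreachable states {s3}; 4 states remain.
P0 = {s0,s2,s4} | {s1}.
Split {s0,s2,s4} by δ(·,b) → {s0,s2} and {s4}.
Stable partition: {s0,s2} | {s1} | {s4} — 3 equivalence classes.

3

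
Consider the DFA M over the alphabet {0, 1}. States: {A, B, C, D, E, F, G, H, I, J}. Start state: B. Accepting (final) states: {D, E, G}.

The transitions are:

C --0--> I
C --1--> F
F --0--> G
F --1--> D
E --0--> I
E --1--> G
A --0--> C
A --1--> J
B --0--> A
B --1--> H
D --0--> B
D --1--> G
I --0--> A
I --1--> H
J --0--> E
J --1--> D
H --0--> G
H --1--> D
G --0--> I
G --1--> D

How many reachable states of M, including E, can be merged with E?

Every state is reachable, so we keep all 10.
Start with accepting vs non-accepting: {D,E,G} | {A,B,C,F,H,I,J}.
Refine {A,B,C,F,H,I,J} on symbol 0: members go to different blocks, giving {A,B,C,I} and {F,H,J}.
No further refinement is possible. Final partition (3 blocks): {D,E,G} | {A,B,C,I} | {F,H,J}.
The equivalence class containing E is {D,E,G}, of size 3.

3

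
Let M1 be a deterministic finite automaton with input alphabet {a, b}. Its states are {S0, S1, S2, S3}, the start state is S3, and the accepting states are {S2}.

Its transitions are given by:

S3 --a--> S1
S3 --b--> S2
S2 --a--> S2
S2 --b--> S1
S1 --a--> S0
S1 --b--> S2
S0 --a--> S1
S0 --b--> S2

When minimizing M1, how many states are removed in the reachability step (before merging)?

Every one of the 4 states is reachable from S3.

0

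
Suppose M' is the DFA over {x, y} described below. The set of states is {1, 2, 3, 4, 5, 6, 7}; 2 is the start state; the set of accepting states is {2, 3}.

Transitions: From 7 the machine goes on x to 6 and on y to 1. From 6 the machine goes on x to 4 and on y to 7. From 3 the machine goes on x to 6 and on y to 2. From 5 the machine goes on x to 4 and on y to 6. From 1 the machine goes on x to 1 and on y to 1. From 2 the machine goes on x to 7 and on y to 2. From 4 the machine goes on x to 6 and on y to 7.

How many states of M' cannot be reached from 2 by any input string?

2

Starting at 2 and following transitions, the reachable set is {1, 2, 4, 6, 7}. That leaves 3, 5 unreachable — 2 in total.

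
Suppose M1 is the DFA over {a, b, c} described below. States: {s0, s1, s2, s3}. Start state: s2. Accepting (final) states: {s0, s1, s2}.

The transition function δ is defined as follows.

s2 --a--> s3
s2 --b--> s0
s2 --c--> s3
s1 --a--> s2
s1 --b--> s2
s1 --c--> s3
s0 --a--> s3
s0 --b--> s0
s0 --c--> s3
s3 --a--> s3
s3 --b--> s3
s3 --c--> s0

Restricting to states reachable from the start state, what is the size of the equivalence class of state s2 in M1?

2

First remove the unreachable states {s1}; 3 states remain.
Start with accepting vs non-accepting: {s0,s2} | {s3}.
No further refinement is possible. Final partition (2 blocks): {s0,s2} | {s3}.
The equivalence class containing s2 is {s0,s2}, of size 2.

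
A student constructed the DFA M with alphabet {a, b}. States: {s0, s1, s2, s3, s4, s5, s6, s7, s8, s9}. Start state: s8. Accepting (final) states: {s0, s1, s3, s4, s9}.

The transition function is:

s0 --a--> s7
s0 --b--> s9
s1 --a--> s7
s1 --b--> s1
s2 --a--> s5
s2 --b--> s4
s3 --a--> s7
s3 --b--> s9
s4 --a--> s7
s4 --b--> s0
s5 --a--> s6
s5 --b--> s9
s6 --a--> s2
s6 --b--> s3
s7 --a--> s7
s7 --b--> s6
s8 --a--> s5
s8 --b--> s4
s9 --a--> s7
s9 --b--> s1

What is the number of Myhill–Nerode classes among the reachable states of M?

Every state is reachable, so we keep all 10.
P0 = {s0,s1,s3,s4,s9} | {s2,s5,s6,s7,s8}.
Refine {s2,s5,s6,s7,s8} on symbol b: members go to different blocks, giving {s2,s5,s6,s8} and {s7}.
The partition is now stable with 3 blocks: {s0,s1,s3,s4,s9} | {s2,s5,s6,s8} | {s7}.

3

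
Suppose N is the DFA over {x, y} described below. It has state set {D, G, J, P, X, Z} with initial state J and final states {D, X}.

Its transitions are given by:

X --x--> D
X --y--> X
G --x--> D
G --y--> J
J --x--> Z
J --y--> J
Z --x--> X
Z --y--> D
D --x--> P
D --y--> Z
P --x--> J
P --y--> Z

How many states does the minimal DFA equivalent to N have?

5

Reachable states from the start: {D,J,P,X,Z}. Unreachable: {G} — drop them.
P0 = {D,X} | {J,P,Z}.
Refine {D,X} on symbol x: members go to different blocks, giving {D} and {X}.
On input x, block {J,P,Z} splits into {J,P} and {Z}.
Refine {J,P} on symbol x: members go to different blocks, giving {P} and {J}.
The partition is now stable with 5 blocks: {D} | {P} | {X} | {Z} | {J}.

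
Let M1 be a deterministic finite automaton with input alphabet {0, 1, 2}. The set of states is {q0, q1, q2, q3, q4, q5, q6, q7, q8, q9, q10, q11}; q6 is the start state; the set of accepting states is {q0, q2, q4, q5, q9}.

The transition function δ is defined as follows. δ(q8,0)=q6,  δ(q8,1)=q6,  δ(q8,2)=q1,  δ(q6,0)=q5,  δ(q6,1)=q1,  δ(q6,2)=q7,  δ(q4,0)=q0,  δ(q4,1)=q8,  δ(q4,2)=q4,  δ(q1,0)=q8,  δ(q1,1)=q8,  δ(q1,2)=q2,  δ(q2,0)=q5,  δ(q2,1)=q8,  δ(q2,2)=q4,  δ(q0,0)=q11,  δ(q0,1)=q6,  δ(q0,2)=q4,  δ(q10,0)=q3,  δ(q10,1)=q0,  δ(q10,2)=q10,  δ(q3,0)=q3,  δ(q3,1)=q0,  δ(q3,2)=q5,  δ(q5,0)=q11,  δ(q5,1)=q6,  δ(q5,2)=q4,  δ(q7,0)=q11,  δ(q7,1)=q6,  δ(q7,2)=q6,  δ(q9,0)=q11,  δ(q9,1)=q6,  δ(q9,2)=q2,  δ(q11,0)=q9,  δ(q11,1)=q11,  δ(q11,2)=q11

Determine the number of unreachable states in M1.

No path from q6 leads to q3, q10; the other 10 states are all reachable.

2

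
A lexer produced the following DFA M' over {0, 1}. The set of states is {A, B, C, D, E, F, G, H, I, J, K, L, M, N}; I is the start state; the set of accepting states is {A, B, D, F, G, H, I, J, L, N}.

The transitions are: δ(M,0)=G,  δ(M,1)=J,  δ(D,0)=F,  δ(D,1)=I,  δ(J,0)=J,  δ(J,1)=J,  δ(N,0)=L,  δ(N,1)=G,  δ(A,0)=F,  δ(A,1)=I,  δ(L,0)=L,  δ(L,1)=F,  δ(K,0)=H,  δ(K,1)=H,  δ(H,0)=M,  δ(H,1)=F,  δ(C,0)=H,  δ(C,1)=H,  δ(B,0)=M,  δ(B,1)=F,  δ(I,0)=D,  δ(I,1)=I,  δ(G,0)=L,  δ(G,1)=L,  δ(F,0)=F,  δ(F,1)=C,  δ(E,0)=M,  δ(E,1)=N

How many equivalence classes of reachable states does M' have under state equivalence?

9

States {A,B,E,K,N} cannot be reached from the start state, so discard them.
Initial partition by acceptance: {D,F,G,H,I,J,L} | {C,M}.
Refine {D,F,G,H,I,J,L} on symbol 0: members go to different blocks, giving {D,F,G,I,J,L} and {H}.
Split {D,F,G,I,J,L} by δ(·,1) → {D,G,I,J,L} and {F}.
Refine {D,G,I,J,L} on symbol 0: members go to different blocks, giving {G,I,J,L} and {D}.
Refine {G,I,J,L} on symbol 0: members go to different blocks, giving {G,J,L} and {I}.
On input 1, block {G,J,L} splits into {G,J} and {L}.
On input 0, block {G,J} splits into {G} and {J}.
Refine {C,M} on symbol 0: members go to different blocks, giving {C} and {M}.
The partition is now stable with 9 blocks: {G} | {C} | {H} | {F} | {D} | {I} | {L} | {J} | {M}.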